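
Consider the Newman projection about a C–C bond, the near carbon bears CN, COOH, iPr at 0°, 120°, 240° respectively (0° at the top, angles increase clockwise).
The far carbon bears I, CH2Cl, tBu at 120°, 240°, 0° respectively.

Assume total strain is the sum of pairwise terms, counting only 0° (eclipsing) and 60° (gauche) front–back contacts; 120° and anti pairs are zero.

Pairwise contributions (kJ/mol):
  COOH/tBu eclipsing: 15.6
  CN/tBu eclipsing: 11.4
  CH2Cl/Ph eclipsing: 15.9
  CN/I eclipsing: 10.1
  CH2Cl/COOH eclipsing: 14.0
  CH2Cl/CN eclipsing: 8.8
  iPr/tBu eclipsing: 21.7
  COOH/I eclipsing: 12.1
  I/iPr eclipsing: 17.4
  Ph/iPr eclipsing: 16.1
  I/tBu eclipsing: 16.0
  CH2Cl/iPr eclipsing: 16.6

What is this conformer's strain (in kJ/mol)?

This conformer (eclipsed): CN–tBu eclipsed, COOH–I eclipsed, iPr–CH2Cl eclipsed; 11.4 + 12.1 + 16.6 = 40.1 kJ/mol.

40.1 kJ/mol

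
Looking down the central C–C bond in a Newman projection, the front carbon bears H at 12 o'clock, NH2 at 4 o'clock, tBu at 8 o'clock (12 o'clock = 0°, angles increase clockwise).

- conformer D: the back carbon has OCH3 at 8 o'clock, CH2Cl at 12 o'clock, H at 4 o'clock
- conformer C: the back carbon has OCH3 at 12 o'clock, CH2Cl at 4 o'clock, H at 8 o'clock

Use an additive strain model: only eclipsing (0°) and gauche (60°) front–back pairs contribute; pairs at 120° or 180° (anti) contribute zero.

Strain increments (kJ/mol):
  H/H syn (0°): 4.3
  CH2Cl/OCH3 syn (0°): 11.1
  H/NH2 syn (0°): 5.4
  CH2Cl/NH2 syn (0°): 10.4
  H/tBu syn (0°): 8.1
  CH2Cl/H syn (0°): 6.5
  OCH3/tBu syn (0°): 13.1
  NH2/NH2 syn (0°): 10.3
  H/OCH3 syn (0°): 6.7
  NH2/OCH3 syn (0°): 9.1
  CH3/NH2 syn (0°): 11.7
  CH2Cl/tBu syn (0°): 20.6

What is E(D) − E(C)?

-0.2 kJ/mol

D (eclipsed): H–CH2Cl eclipsed, NH2–H eclipsed, tBu–OCH3 eclipsed; 6.5 + 5.4 + 13.1 = 25.0 kJ/mol.
C (eclipsed): H–OCH3 eclipsed, NH2–CH2Cl eclipsed, tBu–H eclipsed; 6.7 + 10.4 + 8.1 = 25.2 kJ/mol.
E(D) − E(C) = 25.0 − 25.2 = -0.2 kJ/mol.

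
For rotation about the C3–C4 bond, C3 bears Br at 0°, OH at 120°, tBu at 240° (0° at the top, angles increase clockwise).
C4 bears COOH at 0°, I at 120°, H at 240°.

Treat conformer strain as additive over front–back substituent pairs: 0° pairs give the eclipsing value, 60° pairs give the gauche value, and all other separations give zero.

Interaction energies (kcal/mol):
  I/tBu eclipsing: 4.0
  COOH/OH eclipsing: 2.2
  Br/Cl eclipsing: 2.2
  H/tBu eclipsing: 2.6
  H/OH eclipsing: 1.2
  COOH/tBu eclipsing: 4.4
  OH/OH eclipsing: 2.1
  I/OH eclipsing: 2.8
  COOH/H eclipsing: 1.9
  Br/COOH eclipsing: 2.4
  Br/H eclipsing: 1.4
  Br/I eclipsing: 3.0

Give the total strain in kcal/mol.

7.8 kcal/mol

This conformer (eclipsed): Br–COOH eclipsed, OH–I eclipsed, tBu–H eclipsed; 2.4 + 2.8 + 2.6 = 7.8 kcal/mol.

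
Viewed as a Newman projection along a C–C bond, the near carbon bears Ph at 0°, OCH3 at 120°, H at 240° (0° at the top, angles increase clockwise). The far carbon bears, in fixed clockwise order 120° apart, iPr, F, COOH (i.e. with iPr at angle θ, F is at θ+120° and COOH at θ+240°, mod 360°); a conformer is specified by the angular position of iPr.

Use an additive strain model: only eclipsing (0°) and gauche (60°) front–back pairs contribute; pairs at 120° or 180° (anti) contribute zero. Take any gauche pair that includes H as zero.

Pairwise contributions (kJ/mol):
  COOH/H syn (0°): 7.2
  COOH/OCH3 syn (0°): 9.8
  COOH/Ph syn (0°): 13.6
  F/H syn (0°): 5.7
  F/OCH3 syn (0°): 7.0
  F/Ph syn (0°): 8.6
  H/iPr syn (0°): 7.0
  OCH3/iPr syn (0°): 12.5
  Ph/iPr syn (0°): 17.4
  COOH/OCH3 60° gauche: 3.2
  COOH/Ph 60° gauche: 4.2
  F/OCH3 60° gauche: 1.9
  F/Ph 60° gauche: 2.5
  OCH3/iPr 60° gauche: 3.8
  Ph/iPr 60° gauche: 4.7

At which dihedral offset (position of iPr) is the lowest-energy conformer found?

300°

iPr at 0° (eclipsed): Ph(0°)/iPr(0°) eclipsed 17.4; OCH3(120°)/F(120°) eclipsed 7.0; H(240°)/COOH(240°) eclipsed 7.2 → 31.6 kJ/mol.
iPr at 60° (staggered): Ph(0°)/iPr(60°) gauche 4.7; Ph(0°)/COOH(300°) gauche 4.2; OCH3(120°)/iPr(60°) gauche 3.8; OCH3(120°)/F(180°) gauche 1.9 → 14.6 kJ/mol.
iPr at 120° (eclipsed): Ph(0°)/COOH(0°) eclipsed 13.6; OCH3(120°)/iPr(120°) eclipsed 12.5; H(240°)/F(240°) eclipsed 5.7 → 31.8 kJ/mol.
iPr at 180° (staggered): Ph(0°)/F(300°) gauche 2.5; Ph(0°)/COOH(60°) gauche 4.2; OCH3(120°)/iPr(180°) gauche 3.8; OCH3(120°)/COOH(60°) gauche 3.2 → 13.7 kJ/mol.
iPr at 240° (eclipsed): Ph(0°)/F(0°) eclipsed 8.6; OCH3(120°)/COOH(120°) eclipsed 9.8; H(240°)/iPr(240°) eclipsed 7.0 → 25.4 kJ/mol.
iPr at 300° (staggered): Ph(0°)/iPr(300°) gauche 4.7; Ph(0°)/F(60°) gauche 2.5; OCH3(120°)/F(60°) gauche 1.9; OCH3(120°)/COOH(180°) gauche 3.2 → 12.3 kJ/mol.
The minimum (12.3 kJ/mol) occurs with iPr at 300°.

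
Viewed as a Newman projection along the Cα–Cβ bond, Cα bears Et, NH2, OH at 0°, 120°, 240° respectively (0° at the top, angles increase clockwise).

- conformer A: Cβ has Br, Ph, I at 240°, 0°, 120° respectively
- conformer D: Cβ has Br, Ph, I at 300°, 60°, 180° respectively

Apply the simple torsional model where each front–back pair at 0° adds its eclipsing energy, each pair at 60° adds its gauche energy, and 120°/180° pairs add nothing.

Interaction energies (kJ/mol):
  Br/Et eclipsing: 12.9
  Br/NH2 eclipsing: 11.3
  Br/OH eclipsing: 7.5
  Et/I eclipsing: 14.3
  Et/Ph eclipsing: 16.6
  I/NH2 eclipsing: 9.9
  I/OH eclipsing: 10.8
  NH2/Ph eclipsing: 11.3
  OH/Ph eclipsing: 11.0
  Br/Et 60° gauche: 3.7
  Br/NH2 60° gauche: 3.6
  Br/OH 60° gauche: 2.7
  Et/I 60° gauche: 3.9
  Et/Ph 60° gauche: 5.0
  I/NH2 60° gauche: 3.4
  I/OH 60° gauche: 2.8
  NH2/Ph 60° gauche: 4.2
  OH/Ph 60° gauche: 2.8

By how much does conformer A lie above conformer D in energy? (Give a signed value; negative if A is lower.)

+12.2 kJ/mol

A is eclipsed. Et at 0° is eclipsed with Ph at 0° (16.6); NH2 at 120° is eclipsed with I at 120° (9.9); OH at 240° is eclipsed with Br at 240° (7.5). Total 34.0 kJ/mol.
D is staggered. Et at 0° is gauche with Br at 300° (3.7); Et at 0° is gauche with Ph at 60° (5.0); NH2 at 120° is gauche with Ph at 60° (4.2); NH2 at 120° is gauche with I at 180° (3.4); OH at 240° is gauche with Br at 300° (2.7); OH at 240° is gauche with I at 180° (2.8). Total 21.8 kJ/mol.
E(A) − E(D) = 34.0 − 21.8 = +12.2 kJ/mol.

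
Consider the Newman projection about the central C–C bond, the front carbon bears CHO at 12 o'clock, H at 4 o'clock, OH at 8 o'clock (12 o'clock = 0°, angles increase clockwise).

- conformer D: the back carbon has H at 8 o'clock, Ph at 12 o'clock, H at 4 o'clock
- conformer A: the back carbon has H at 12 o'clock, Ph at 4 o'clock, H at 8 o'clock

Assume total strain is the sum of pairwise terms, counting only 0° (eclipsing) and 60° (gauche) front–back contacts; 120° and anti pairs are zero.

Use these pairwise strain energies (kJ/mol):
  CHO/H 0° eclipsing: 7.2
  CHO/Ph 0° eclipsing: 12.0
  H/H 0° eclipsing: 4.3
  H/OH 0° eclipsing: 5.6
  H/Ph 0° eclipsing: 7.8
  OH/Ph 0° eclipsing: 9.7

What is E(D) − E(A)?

D (eclipsed): CHO(0°)/Ph(0°) eclipsed 12.0; H(120°)/H(120°) eclipsed 4.3; OH(240°)/H(240°) eclipsed 5.6 → 21.9 kJ/mol.
A (eclipsed): CHO(0°)/H(0°) eclipsed 7.2; H(120°)/Ph(120°) eclipsed 7.8; OH(240°)/H(240°) eclipsed 5.6 → 20.6 kJ/mol.
E(D) − E(A) = 21.9 − 20.6 = +1.3 kJ/mol.

+1.3 kJ/mol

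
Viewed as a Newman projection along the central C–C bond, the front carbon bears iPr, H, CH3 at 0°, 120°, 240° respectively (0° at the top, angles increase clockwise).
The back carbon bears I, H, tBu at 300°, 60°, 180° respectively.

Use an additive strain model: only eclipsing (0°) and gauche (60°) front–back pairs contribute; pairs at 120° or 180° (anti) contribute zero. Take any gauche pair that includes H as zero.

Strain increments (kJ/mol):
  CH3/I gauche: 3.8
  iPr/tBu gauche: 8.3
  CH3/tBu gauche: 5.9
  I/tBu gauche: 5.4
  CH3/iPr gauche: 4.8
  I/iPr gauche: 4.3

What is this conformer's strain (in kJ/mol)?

14.0 kJ/mol

This conformer (staggered): iPr–I gauche, CH3–I gauche, CH3–tBu gauche; 4.3 + 3.8 + 5.9 = 14.0 kJ/mol.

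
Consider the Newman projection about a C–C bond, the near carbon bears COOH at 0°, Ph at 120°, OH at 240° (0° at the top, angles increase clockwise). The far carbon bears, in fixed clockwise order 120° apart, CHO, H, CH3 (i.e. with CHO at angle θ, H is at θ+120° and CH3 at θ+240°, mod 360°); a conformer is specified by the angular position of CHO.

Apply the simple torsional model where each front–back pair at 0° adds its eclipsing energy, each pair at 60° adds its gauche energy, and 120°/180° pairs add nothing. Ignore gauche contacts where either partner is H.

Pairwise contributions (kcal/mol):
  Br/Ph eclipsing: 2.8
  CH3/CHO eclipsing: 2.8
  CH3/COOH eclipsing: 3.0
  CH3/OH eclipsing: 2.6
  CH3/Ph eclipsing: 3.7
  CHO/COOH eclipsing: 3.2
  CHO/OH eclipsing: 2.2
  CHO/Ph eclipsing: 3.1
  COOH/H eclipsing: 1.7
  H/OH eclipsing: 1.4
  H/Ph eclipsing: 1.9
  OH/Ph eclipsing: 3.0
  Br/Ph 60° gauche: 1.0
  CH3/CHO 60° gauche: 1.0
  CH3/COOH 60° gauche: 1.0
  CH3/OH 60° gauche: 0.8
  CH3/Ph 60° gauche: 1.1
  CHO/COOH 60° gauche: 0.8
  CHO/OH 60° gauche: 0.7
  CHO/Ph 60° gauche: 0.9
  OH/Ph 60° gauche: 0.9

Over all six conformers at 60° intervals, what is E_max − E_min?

CHO at 0° (eclipsed): COOH–CHO eclipsed, Ph–H eclipsed, OH–CH3 eclipsed; 3.2 + 1.9 + 2.6 = 7.7 kcal/mol.
CHO at 60° (staggered): COOH–CHO gauche, COOH–CH3 gauche, Ph–CHO gauche, OH–CH3 gauche; 0.8 + 1.0 + 0.9 + 0.8 = 3.5 kcal/mol.
CHO at 120° (eclipsed): COOH–CH3 eclipsed, Ph–CHO eclipsed, OH–H eclipsed; 3.0 + 3.1 + 1.4 = 7.5 kcal/mol.
CHO at 180° (staggered): COOH–CH3 gauche, Ph–CHO gauche, Ph–CH3 gauche, OH–CHO gauche; 1.0 + 0.9 + 1.1 + 0.7 = 3.7 kcal/mol.
CHO at 240° (eclipsed): COOH–H eclipsed, Ph–CH3 eclipsed, OH–CHO eclipsed; 1.7 + 3.7 + 2.2 = 7.6 kcal/mol.
CHO at 300° (staggered): COOH–CHO gauche, Ph–CH3 gauche, OH–CHO gauche, OH–CH3 gauche; 0.8 + 1.1 + 0.7 + 0.8 = 3.4 kcal/mol.
Max at 0° (7.7 kcal/mol), min at 300° (3.4 kcal/mol); barrier = 4.3 kcal/mol.

4.3 kcal/mol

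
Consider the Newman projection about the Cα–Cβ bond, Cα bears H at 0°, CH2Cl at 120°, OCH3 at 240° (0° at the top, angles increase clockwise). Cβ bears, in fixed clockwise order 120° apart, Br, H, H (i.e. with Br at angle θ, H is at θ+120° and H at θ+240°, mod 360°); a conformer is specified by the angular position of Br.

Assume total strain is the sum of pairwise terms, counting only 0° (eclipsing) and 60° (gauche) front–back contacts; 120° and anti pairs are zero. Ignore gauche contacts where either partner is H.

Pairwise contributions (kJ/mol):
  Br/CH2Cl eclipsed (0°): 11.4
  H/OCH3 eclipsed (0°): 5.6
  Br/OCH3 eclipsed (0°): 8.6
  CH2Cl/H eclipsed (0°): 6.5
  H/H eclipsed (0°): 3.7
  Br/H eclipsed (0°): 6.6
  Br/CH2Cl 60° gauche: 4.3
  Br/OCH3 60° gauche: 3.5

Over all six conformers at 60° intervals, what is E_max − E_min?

17.2 kJ/mol

Br at 0° (eclipsed): H(0°)/Br(0°) eclipsed 6.6; CH2Cl(120°)/H(120°) eclipsed 6.5; OCH3(240°)/H(240°) eclipsed 5.6 → 18.7 kJ/mol.
Br at 60° (staggered): CH2Cl(120°)/Br(60°) gauche 4.3 → 4.3 kJ/mol.
Br at 120° (eclipsed): H(0°)/H(0°) eclipsed 3.7; CH2Cl(120°)/Br(120°) eclipsed 11.4; OCH3(240°)/H(240°) eclipsed 5.6 → 20.7 kJ/mol.
Br at 180° (staggered): CH2Cl(120°)/Br(180°) gauche 4.3; OCH3(240°)/Br(180°) gauche 3.5 → 7.8 kJ/mol.
Br at 240° (eclipsed): H(0°)/H(0°) eclipsed 3.7; CH2Cl(120°)/H(120°) eclipsed 6.5; OCH3(240°)/Br(240°) eclipsed 8.6 → 18.8 kJ/mol.
Br at 300° (staggered): OCH3(240°)/Br(300°) gauche 3.5 → 3.5 kJ/mol.
Max at 120° (20.7 kJ/mol), min at 300° (3.5 kJ/mol); barrier = 17.2 kJ/mol.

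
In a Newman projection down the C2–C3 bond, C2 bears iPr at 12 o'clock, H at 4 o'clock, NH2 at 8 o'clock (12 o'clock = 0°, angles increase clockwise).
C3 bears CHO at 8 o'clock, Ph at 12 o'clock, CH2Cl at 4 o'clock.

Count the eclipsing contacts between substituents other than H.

Non-H eclipsing pairs: iPr(0°)/Ph(0°); NH2(240°)/CHO(240°) — 2 interactions.

2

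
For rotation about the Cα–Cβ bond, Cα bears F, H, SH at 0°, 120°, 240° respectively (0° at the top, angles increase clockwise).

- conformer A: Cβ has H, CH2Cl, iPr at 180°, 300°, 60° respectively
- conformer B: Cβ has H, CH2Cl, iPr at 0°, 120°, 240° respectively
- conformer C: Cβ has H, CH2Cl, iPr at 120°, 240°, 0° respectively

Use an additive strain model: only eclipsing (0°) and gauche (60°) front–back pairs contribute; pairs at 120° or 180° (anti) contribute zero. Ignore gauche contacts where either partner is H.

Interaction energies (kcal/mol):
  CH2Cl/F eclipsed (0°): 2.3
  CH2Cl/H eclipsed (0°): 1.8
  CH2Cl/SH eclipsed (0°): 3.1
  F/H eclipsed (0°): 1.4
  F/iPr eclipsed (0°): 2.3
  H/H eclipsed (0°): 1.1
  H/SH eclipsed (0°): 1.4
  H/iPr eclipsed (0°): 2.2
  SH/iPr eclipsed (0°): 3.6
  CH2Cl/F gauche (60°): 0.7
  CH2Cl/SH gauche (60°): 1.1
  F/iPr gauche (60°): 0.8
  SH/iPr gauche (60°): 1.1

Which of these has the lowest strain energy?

A is staggered. F at 0° is gauche with CH2Cl at 300° (0.7); F at 0° is gauche with iPr at 60° (0.8); SH at 240° is gauche with CH2Cl at 300° (1.1). Total 2.6 kcal/mol.
B is eclipsed. F at 0° is eclipsed with H at 0° (1.4); H at 120° is eclipsed with CH2Cl at 120° (1.8); SH at 240° is eclipsed with iPr at 240° (3.6). Total 6.8 kcal/mol.
C is eclipsed. F at 0° is eclipsed with iPr at 0° (2.3); H at 120° is eclipsed with H at 120° (1.1); SH at 240° is eclipsed with CH2Cl at 240° (3.1). Total 6.5 kcal/mol.
A has the lowest total (2.6 kcal/mol).

A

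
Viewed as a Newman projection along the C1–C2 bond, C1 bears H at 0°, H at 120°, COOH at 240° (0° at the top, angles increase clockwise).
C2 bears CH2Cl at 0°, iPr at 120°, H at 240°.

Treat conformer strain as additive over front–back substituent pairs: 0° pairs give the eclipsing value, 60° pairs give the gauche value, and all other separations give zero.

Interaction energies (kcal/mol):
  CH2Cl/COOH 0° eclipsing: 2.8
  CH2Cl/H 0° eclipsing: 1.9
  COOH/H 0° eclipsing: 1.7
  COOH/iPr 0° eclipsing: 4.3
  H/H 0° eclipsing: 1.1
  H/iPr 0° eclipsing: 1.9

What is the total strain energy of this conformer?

5.5 kcal/mol

This conformer is eclipsed. H at 0° is eclipsed with CH2Cl at 0° (1.9); H at 120° is eclipsed with iPr at 120° (1.9); COOH at 240° is eclipsed with H at 240° (1.7). Total 5.5 kcal/mol.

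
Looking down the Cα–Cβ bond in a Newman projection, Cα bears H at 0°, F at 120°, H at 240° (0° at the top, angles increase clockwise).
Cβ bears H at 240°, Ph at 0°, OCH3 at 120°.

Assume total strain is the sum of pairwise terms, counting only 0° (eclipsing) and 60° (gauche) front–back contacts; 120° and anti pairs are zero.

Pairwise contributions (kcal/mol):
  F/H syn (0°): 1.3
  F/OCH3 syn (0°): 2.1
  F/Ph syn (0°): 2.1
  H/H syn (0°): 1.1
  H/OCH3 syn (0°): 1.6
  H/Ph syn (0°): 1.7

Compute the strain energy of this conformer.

4.9 kcal/mol

This conformer (eclipsed): H(0°)/Ph(0°) eclipsed 1.7; F(120°)/OCH3(120°) eclipsed 2.1; H(240°)/H(240°) eclipsed 1.1 → 4.9 kcal/mol.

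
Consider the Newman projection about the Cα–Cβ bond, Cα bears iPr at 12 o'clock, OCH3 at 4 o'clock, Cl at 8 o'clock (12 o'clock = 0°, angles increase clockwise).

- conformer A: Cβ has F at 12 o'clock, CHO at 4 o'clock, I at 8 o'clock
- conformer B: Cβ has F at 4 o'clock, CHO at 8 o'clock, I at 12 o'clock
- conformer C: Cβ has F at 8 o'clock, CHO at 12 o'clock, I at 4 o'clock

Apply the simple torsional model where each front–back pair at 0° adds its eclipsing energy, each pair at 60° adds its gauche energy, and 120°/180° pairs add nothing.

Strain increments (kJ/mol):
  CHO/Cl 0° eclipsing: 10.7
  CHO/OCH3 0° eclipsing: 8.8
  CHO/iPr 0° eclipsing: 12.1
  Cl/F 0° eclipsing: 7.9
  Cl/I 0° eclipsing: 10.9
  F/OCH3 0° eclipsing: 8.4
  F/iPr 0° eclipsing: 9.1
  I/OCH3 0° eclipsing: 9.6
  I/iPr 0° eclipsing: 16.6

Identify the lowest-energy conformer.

A

A (eclipsed): iPr(0°)/F(0°) eclipsed 9.1; OCH3(120°)/CHO(120°) eclipsed 8.8; Cl(240°)/I(240°) eclipsed 10.9 → 28.8 kJ/mol.
B (eclipsed): iPr(0°)/I(0°) eclipsed 16.6; OCH3(120°)/F(120°) eclipsed 8.4; Cl(240°)/CHO(240°) eclipsed 10.7 → 35.7 kJ/mol.
C (eclipsed): iPr(0°)/CHO(0°) eclipsed 12.1; OCH3(120°)/I(120°) eclipsed 9.6; Cl(240°)/F(240°) eclipsed 7.9 → 29.6 kJ/mol.
A has the lowest total (28.8 kJ/mol).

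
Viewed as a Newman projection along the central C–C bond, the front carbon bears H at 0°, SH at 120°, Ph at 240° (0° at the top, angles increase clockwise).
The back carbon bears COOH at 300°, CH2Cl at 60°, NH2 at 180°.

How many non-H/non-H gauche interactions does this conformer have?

Non-H gauche pairs: SH(120°)/CH2Cl(60°); SH(120°)/NH2(180°); Ph(240°)/COOH(300°); Ph(240°)/NH2(180°) — 4 interactions.

4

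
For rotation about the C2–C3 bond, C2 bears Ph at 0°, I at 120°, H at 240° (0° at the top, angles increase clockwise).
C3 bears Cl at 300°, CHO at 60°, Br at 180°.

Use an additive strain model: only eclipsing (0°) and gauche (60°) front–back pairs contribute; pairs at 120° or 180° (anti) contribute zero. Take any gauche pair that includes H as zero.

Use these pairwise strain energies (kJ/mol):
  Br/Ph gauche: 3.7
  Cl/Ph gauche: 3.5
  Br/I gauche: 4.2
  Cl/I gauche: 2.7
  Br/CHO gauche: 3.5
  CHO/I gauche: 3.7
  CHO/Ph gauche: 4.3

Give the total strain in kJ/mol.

This conformer (staggered): Ph–Cl gauche, Ph–CHO gauche, I–CHO gauche, I–Br gauche; 3.5 + 4.3 + 3.7 + 4.2 = 15.7 kJ/mol.

15.7 kJ/mol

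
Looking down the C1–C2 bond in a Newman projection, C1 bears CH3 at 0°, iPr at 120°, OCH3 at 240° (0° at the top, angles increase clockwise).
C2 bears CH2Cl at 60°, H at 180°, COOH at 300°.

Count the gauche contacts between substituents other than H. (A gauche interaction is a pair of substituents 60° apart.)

Non-H gauche pairs: CH3(0°)/CH2Cl(60°); CH3(0°)/COOH(300°); iPr(120°)/CH2Cl(60°); OCH3(240°)/COOH(300°) — 4 interactions.

4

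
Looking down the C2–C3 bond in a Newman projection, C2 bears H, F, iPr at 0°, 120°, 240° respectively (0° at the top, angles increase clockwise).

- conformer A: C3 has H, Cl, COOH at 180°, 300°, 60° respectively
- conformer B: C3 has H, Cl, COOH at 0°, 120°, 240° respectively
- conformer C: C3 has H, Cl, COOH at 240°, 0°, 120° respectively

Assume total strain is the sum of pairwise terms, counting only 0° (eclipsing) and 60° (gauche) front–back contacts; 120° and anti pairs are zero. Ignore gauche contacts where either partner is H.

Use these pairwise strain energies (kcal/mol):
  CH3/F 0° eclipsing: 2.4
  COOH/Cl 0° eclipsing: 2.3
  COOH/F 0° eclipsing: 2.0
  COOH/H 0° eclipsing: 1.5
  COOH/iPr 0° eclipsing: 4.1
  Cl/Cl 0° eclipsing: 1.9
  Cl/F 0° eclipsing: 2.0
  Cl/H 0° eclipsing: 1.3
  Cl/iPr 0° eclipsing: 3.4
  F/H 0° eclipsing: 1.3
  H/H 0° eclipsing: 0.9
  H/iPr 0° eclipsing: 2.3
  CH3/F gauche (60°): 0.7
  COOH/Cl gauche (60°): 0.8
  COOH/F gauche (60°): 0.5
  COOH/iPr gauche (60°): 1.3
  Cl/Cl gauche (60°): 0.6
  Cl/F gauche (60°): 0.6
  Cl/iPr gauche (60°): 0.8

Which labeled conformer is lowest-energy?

A

A (staggered): F–COOH gauche, iPr–Cl gauche; 0.5 + 0.8 = 1.3 kcal/mol.
B (eclipsed): H–H eclipsed, F–Cl eclipsed, iPr–COOH eclipsed; 0.9 + 2.0 + 4.1 = 7.0 kcal/mol.
C (eclipsed): H–Cl eclipsed, F–COOH eclipsed, iPr–H eclipsed; 1.3 + 2.0 + 2.3 = 5.6 kcal/mol.
A has the lowest total (1.3 kcal/mol).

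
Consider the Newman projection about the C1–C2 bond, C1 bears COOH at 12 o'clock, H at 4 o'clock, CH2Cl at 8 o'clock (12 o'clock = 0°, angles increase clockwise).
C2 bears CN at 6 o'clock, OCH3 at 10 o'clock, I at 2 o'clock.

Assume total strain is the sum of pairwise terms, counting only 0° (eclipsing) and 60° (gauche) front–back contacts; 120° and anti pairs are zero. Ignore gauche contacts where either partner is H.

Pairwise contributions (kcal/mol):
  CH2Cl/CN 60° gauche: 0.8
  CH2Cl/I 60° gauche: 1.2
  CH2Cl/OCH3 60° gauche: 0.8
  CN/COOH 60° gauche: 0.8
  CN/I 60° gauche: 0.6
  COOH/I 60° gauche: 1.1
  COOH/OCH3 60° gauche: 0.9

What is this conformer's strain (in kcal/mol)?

This conformer (staggered): COOH(0°)/OCH3(300°) gauche 0.9; COOH(0°)/I(60°) gauche 1.1; CH2Cl(240°)/CN(180°) gauche 0.8; CH2Cl(240°)/OCH3(300°) gauche 0.8 → 3.6 kcal/mol.

3.6 kcal/mol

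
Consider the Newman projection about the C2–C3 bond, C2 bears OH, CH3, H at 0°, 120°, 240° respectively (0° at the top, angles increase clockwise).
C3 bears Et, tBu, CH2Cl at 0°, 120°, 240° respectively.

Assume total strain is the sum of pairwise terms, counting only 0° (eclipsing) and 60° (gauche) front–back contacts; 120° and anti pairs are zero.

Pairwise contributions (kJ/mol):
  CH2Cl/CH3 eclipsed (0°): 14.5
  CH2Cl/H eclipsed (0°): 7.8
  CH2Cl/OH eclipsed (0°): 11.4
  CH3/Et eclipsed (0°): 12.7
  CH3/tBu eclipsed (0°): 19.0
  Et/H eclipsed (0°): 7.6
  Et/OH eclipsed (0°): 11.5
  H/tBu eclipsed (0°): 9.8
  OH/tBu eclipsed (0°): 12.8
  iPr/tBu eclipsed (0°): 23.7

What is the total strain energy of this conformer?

This conformer (eclipsed): OH(0°)/Et(0°) eclipsed 11.5; CH3(120°)/tBu(120°) eclipsed 19.0; H(240°)/CH2Cl(240°) eclipsed 7.8 → 38.3 kJ/mol.

38.3 kJ/mol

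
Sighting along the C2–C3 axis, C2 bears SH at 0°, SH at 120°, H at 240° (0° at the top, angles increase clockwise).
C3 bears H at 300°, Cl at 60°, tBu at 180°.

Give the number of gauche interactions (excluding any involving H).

3

Non-H gauche pairs: SH(0°)/Cl(60°); SH(120°)/Cl(60°); SH(120°)/tBu(180°) — 3 interactions.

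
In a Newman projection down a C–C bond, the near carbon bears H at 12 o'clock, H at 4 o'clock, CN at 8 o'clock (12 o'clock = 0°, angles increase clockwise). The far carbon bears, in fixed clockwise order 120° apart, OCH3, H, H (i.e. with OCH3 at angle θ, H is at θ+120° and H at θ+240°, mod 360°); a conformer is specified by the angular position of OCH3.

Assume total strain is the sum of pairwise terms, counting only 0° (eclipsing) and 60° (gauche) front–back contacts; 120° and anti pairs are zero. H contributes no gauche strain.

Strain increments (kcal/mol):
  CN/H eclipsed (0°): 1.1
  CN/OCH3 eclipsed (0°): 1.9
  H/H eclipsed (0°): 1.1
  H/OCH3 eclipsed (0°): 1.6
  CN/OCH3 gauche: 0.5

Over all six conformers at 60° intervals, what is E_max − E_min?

4.1 kcal/mol

OCH3 at 0° (eclipsed): H(0°)/OCH3(0°) eclipsed 1.6; H(120°)/H(120°) eclipsed 1.1; CN(240°)/H(240°) eclipsed 1.1 → 3.8 kcal/mol.
OCH3 at 60° (staggered): no non-H gauche contacts → 0.0 kcal/mol.
OCH3 at 120° (eclipsed): H(0°)/H(0°) eclipsed 1.1; H(120°)/OCH3(120°) eclipsed 1.6; CN(240°)/H(240°) eclipsed 1.1 → 3.8 kcal/mol.
OCH3 at 180° (staggered): CN(240°)/OCH3(180°) gauche 0.5 → 0.5 kcal/mol.
OCH3 at 240° (eclipsed): H(0°)/H(0°) eclipsed 1.1; H(120°)/H(120°) eclipsed 1.1; CN(240°)/OCH3(240°) eclipsed 1.9 → 4.1 kcal/mol.
OCH3 at 300° (staggered): CN(240°)/OCH3(300°) gauche 0.5 → 0.5 kcal/mol.
Max at 240° (4.1 kcal/mol), min at 60° (0.0 kcal/mol); barrier = 4.1 kcal/mol.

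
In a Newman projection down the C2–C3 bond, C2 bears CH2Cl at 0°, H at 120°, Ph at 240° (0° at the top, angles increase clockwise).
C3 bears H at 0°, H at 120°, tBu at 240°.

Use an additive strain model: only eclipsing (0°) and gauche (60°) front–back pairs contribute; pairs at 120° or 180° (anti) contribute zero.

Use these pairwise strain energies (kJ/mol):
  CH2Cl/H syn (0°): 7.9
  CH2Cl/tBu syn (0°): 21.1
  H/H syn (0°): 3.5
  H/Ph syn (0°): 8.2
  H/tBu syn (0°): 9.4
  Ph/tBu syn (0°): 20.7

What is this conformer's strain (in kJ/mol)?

This conformer (eclipsed): CH2Cl(0°)/H(0°) eclipsed 7.9; H(120°)/H(120°) eclipsed 3.5; Ph(240°)/tBu(240°) eclipsed 20.7 → 32.1 kJ/mol.

32.1 kJ/mol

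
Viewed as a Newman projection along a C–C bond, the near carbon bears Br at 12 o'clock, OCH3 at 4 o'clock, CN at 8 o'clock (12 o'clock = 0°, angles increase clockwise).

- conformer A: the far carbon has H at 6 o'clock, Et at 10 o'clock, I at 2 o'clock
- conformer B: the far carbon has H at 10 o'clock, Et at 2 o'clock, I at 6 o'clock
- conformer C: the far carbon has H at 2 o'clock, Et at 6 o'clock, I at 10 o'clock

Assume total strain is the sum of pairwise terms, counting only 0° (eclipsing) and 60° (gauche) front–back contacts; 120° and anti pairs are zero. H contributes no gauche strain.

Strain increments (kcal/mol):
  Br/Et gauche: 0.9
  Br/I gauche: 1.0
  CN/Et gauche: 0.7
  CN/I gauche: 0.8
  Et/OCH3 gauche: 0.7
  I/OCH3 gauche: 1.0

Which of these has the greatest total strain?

A is staggered. Br at 0° is gauche with Et at 300° (0.9); Br at 0° is gauche with I at 60° (1.0); OCH3 at 120° is gauche with I at 60° (1.0); CN at 240° is gauche with Et at 300° (0.7). Total 3.6 kcal/mol.
B is staggered. Br at 0° is gauche with Et at 60° (0.9); OCH3 at 120° is gauche with Et at 60° (0.7); OCH3 at 120° is gauche with I at 180° (1.0); CN at 240° is gauche with I at 180° (0.8). Total 3.4 kcal/mol.
C is staggered. Br at 0° is gauche with I at 300° (1.0); OCH3 at 120° is gauche with Et at 180° (0.7); CN at 240° is gauche with Et at 180° (0.7); CN at 240° is gauche with I at 300° (0.8). Total 3.2 kcal/mol.
A has the highest total (3.6 kcal/mol).

A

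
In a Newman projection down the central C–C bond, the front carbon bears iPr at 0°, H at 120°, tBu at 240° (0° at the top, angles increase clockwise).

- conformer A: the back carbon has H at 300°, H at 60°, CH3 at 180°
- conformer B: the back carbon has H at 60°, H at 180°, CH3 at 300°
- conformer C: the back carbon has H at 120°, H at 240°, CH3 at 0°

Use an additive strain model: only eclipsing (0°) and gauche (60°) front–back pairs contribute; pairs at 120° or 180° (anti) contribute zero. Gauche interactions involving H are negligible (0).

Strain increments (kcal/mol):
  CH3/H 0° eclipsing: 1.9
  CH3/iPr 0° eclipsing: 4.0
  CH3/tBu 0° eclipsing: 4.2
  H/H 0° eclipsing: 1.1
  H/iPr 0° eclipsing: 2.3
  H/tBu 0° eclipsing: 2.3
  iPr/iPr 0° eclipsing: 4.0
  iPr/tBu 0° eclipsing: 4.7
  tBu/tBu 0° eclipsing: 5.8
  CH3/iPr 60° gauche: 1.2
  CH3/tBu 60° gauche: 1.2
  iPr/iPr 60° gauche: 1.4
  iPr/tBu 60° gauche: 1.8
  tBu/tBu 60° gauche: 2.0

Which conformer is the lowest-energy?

A is staggered. tBu at 240° is gauche with CH3 at 180° (1.2). Total 1.2 kcal/mol.
B is staggered. iPr at 0° is gauche with CH3 at 300° (1.2); tBu at 240° is gauche with CH3 at 300° (1.2). Total 2.4 kcal/mol.
C is eclipsed. iPr at 0° is eclipsed with CH3 at 0° (4.0); H at 120° is eclipsed with H at 120° (1.1); tBu at 240° is eclipsed with H at 240° (2.3). Total 7.4 kcal/mol.
A has the lowest total (1.2 kcal/mol).

A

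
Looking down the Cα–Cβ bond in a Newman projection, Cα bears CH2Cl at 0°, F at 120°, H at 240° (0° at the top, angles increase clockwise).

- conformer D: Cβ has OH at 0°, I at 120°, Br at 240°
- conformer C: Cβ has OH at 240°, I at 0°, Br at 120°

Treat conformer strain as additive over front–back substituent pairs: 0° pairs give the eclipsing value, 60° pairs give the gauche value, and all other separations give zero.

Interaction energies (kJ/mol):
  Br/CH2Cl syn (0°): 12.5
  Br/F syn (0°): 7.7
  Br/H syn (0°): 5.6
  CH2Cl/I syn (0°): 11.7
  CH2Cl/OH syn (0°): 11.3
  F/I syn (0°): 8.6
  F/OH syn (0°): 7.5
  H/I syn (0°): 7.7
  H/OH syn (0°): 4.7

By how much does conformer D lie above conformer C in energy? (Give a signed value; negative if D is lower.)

D (eclipsed): CH2Cl(0°)/OH(0°) eclipsed 11.3; F(120°)/I(120°) eclipsed 8.6; H(240°)/Br(240°) eclipsed 5.6 → 25.5 kJ/mol.
C (eclipsed): CH2Cl(0°)/I(0°) eclipsed 11.7; F(120°)/Br(120°) eclipsed 7.7; H(240°)/OH(240°) eclipsed 4.7 → 24.1 kJ/mol.
E(D) − E(C) = 25.5 − 24.1 = +1.4 kJ/mol.

+1.4 kJ/mol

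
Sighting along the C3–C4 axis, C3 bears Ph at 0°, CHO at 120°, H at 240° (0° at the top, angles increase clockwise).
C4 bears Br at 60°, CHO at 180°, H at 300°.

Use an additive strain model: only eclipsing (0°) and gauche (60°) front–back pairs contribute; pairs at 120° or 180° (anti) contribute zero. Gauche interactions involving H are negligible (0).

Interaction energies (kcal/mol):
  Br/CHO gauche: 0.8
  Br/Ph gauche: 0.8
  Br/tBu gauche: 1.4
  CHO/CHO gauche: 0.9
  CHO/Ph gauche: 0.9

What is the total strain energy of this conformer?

2.5 kcal/mol

This conformer is staggered. Ph at 0° is gauche with Br at 60° (0.8); CHO at 120° is gauche with Br at 60° (0.8); CHO at 120° is gauche with CHO at 180° (0.9). Total 2.5 kcal/mol.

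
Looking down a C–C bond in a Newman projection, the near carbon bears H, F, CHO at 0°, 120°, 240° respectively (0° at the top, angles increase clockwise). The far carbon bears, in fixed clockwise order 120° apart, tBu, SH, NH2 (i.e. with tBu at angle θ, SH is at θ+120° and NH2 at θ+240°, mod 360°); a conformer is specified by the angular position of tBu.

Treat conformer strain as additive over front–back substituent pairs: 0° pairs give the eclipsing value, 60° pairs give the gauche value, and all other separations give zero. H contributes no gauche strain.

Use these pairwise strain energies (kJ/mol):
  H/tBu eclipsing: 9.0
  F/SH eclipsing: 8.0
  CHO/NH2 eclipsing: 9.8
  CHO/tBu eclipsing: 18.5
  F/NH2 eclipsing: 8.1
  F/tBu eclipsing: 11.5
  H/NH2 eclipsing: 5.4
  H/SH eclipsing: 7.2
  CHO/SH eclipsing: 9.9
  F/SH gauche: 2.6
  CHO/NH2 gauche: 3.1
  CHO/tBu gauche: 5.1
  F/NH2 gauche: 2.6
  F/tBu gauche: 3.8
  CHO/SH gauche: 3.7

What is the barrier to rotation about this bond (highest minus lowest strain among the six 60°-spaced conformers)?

20.6 kJ/mol

tBu at 0° is eclipsed. H at 0° is eclipsed with tBu at 0° (9.0); F at 120° is eclipsed with SH at 120° (8.0); CHO at 240° is eclipsed with NH2 at 240° (9.8). Total 26.8 kJ/mol.
tBu at 60° is staggered. F at 120° is gauche with tBu at 60° (3.8); F at 120° is gauche with SH at 180° (2.6); CHO at 240° is gauche with SH at 180° (3.7); CHO at 240° is gauche with NH2 at 300° (3.1). Total 13.2 kJ/mol.
tBu at 120° is eclipsed. H at 0° is eclipsed with NH2 at 0° (5.4); F at 120° is eclipsed with tBu at 120° (11.5); CHO at 240° is eclipsed with SH at 240° (9.9). Total 26.8 kJ/mol.
tBu at 180° is staggered. F at 120° is gauche with tBu at 180° (3.8); F at 120° is gauche with NH2 at 60° (2.6); CHO at 240° is gauche with tBu at 180° (5.1); CHO at 240° is gauche with SH at 300° (3.7). Total 15.2 kJ/mol.
tBu at 240° is eclipsed. H at 0° is eclipsed with SH at 0° (7.2); F at 120° is eclipsed with NH2 at 120° (8.1); CHO at 240° is eclipsed with tBu at 240° (18.5). Total 33.8 kJ/mol.
tBu at 300° is staggered. F at 120° is gauche with SH at 60° (2.6); F at 120° is gauche with NH2 at 180° (2.6); CHO at 240° is gauche with tBu at 300° (5.1); CHO at 240° is gauche with NH2 at 180° (3.1). Total 13.4 kJ/mol.
Max at 240° (33.8 kJ/mol), min at 60° (13.2 kJ/mol); barrier = 20.6 kJ/mol.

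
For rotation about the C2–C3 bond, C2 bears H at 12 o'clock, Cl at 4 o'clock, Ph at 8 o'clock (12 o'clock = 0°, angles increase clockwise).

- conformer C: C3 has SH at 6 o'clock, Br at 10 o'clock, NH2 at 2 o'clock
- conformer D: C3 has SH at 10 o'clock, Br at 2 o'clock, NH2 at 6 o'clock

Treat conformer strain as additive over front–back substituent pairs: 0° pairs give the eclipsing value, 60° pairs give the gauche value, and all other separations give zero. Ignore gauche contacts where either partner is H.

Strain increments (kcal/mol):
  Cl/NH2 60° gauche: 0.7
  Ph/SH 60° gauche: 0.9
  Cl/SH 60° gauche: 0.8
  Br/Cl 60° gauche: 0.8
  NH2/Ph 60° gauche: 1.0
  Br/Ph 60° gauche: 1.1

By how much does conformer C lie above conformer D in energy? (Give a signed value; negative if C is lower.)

C (staggered): Cl(120°)/SH(180°) gauche 0.8; Cl(120°)/NH2(60°) gauche 0.7; Ph(240°)/SH(180°) gauche 0.9; Ph(240°)/Br(300°) gauche 1.1 → 3.5 kcal/mol.
D (staggered): Cl(120°)/Br(60°) gauche 0.8; Cl(120°)/NH2(180°) gauche 0.7; Ph(240°)/SH(300°) gauche 0.9; Ph(240°)/NH2(180°) gauche 1.0 → 3.4 kcal/mol.
E(C) − E(D) = 3.5 − 3.4 = +0.1 kcal/mol.

+0.1 kcal/mol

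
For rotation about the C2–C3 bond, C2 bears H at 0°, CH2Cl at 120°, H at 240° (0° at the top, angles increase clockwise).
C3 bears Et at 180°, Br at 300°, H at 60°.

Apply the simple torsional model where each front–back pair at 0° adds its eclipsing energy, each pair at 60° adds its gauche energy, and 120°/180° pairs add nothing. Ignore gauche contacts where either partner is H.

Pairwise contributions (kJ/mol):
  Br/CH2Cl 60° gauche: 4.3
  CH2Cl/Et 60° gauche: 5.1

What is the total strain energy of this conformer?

This conformer (staggered): CH2Cl(120°)/Et(180°) gauche 5.1 → 5.1 kJ/mol.

5.1 kJ/mol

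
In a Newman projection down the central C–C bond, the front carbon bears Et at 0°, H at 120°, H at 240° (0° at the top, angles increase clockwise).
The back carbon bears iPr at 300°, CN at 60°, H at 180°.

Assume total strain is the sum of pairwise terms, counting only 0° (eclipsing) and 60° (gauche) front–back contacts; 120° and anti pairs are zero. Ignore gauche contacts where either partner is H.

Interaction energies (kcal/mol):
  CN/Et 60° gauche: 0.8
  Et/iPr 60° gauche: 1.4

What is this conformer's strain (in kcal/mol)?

This conformer (staggered): Et–iPr gauche, Et–CN gauche; 1.4 + 0.8 = 2.2 kcal/mol.

2.2 kcal/mol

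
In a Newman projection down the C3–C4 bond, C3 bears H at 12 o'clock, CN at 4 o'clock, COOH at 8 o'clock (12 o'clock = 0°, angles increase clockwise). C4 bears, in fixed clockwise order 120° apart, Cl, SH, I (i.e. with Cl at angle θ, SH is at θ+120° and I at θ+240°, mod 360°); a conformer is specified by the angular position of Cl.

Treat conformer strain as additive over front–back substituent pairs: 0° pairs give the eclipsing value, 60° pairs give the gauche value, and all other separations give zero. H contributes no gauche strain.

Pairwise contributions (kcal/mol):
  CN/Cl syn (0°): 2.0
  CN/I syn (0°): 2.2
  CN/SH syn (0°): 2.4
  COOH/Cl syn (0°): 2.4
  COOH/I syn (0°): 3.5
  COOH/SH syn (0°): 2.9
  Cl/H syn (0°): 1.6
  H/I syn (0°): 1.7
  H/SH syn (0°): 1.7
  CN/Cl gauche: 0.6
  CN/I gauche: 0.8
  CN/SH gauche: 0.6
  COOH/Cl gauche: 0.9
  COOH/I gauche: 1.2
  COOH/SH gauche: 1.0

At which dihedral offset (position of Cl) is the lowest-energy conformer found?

180°

Cl at 0° (eclipsed): H(0°)/Cl(0°) eclipsed 1.6; CN(120°)/SH(120°) eclipsed 2.4; COOH(240°)/I(240°) eclipsed 3.5 → 7.5 kcal/mol.
Cl at 60° (staggered): CN(120°)/Cl(60°) gauche 0.6; CN(120°)/SH(180°) gauche 0.6; COOH(240°)/SH(180°) gauche 1.0; COOH(240°)/I(300°) gauche 1.2 → 3.4 kcal/mol.
Cl at 120° (eclipsed): H(0°)/I(0°) eclipsed 1.7; CN(120°)/Cl(120°) eclipsed 2.0; COOH(240°)/SH(240°) eclipsed 2.9 → 6.6 kcal/mol.
Cl at 180° (staggered): CN(120°)/Cl(180°) gauche 0.6; CN(120°)/I(60°) gauche 0.8; COOH(240°)/Cl(180°) gauche 0.9; COOH(240°)/SH(300°) gauche 1.0 → 3.3 kcal/mol.
Cl at 240° (eclipsed): H(0°)/SH(0°) eclipsed 1.7; CN(120°)/I(120°) eclipsed 2.2; COOH(240°)/Cl(240°) eclipsed 2.4 → 6.3 kcal/mol.
Cl at 300° (staggered): CN(120°)/SH(60°) gauche 0.6; CN(120°)/I(180°) gauche 0.8; COOH(240°)/Cl(300°) gauche 0.9; COOH(240°)/I(180°) gauche 1.2 → 3.5 kcal/mol.
The minimum (3.3 kcal/mol) occurs with Cl at 180°.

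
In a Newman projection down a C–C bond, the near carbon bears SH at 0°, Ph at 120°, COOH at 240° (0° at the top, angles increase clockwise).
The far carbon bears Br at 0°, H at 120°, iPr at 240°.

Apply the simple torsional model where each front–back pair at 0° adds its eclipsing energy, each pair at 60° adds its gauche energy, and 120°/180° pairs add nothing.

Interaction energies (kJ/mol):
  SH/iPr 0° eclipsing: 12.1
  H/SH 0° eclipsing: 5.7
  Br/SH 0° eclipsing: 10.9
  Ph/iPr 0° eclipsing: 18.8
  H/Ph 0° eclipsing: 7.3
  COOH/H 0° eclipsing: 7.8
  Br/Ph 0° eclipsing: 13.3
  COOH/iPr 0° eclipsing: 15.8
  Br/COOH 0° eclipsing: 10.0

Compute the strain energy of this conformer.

34.0 kJ/mol

This conformer is eclipsed. SH at 0° is eclipsed with Br at 0° (10.9); Ph at 120° is eclipsed with H at 120° (7.3); COOH at 240° is eclipsed with iPr at 240° (15.8). Total 34.0 kJ/mol.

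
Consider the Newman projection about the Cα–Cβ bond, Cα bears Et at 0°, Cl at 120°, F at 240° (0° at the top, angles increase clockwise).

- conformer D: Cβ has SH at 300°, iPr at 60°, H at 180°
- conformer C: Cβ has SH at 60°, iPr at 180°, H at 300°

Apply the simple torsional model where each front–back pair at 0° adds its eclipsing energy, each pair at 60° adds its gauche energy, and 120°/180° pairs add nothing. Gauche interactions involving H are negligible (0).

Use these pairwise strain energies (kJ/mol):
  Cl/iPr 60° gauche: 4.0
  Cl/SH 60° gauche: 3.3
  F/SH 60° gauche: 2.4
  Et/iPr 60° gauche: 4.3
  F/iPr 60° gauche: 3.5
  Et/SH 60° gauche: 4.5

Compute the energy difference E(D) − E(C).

-0.1 kJ/mol

D is staggered. Et at 0° is gauche with SH at 300° (4.5); Et at 0° is gauche with iPr at 60° (4.3); Cl at 120° is gauche with iPr at 60° (4.0); F at 240° is gauche with SH at 300° (2.4). Total 15.2 kJ/mol.
C is staggered. Et at 0° is gauche with SH at 60° (4.5); Cl at 120° is gauche with SH at 60° (3.3); Cl at 120° is gauche with iPr at 180° (4.0); F at 240° is gauche with iPr at 180° (3.5). Total 15.3 kJ/mol.
E(D) − E(C) = 15.2 − 15.3 = -0.1 kJ/mol.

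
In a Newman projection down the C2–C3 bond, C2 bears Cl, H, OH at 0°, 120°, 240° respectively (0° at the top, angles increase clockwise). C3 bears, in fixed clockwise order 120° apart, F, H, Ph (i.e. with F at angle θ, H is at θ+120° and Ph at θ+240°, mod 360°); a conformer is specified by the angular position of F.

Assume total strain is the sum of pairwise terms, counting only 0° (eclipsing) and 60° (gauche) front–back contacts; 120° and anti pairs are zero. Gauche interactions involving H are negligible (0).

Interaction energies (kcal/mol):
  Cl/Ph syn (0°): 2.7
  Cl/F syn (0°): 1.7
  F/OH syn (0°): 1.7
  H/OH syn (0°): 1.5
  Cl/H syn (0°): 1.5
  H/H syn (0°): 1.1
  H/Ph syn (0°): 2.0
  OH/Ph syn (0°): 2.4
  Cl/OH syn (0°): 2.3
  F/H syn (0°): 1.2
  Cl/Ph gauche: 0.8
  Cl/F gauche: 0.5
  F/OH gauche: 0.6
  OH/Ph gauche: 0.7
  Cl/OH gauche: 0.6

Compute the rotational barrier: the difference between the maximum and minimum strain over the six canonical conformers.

F at 0° (eclipsed): Cl(0°)/F(0°) eclipsed 1.7; H(120°)/H(120°) eclipsed 1.1; OH(240°)/Ph(240°) eclipsed 2.4 → 5.2 kcal/mol.
F at 60° (staggered): Cl(0°)/F(60°) gauche 0.5; Cl(0°)/Ph(300°) gauche 0.8; OH(240°)/Ph(300°) gauche 0.7 → 2.0 kcal/mol.
F at 120° (eclipsed): Cl(0°)/Ph(0°) eclipsed 2.7; H(120°)/F(120°) eclipsed 1.2; OH(240°)/H(240°) eclipsed 1.5 → 5.4 kcal/mol.
F at 180° (staggered): Cl(0°)/Ph(60°) gauche 0.8; OH(240°)/F(180°) gauche 0.6 → 1.4 kcal/mol.
F at 240° (eclipsed): Cl(0°)/H(0°) eclipsed 1.5; H(120°)/Ph(120°) eclipsed 2.0; OH(240°)/F(240°) eclipsed 1.7 → 5.2 kcal/mol.
F at 300° (staggered): Cl(0°)/F(300°) gauche 0.5; OH(240°)/F(300°) gauche 0.6; OH(240°)/Ph(180°) gauche 0.7 → 1.8 kcal/mol.
Max at 120° (5.4 kcal/mol), min at 180° (1.4 kcal/mol); barrier = 4.0 kcal/mol.

4.0 kcal/mol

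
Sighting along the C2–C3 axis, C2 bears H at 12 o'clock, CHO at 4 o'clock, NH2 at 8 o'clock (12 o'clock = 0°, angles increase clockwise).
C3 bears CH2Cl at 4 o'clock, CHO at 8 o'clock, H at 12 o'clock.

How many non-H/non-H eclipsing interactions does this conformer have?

Non-H eclipsing pairs: CHO(120°)/CH2Cl(120°); NH2(240°)/CHO(240°) — 2 interactions.

2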